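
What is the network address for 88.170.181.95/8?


IP:   01011000.10101010.10110101.01011111
Mask: 11111111.00000000.00000000.00000000
AND operation:
Net:  01011000.00000000.00000000.00000000
Network: 88.0.0.0/8


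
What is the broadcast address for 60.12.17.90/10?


Network: 60.0.0.0/10
Host bits = 22
Set all host bits to 1:
Broadcast: 60.63.255.255


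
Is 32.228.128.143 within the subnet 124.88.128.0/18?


Subnet network: 124.88.128.0
Test IP AND mask: 32.228.128.0
No, 32.228.128.143 is not in 124.88.128.0/18


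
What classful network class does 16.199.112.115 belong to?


First octet: 16
Binary: 00010000
0xxxxxxx -> Class A (1-126)
Class A, default mask 255.0.0.0 (/8)


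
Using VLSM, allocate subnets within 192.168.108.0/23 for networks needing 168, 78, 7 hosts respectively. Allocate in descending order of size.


168 hosts -> /24 (254 usable): 192.168.108.0/24
78 hosts -> /25 (126 usable): 192.168.109.0/25
7 hosts -> /28 (14 usable): 192.168.109.128/28
Allocation: 192.168.108.0/24 (168 hosts, 254 usable); 192.168.109.0/25 (78 hosts, 126 usable); 192.168.109.128/28 (7 hosts, 14 usable)


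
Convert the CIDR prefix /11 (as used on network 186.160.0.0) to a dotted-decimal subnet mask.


/11 means 11 network bits, 21 host bits
Binary: 11111111111000000000000000000000
Mask: 255.224.0.0


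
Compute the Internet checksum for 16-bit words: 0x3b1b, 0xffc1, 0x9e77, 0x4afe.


Sum all words (with carry folding):
+ 0x3b1b = 0x3b1b
+ 0xffc1 = 0x3add
+ 0x9e77 = 0xd954
+ 0x4afe = 0x2453
One's complement: ~0x2453
Checksum = 0xdbac


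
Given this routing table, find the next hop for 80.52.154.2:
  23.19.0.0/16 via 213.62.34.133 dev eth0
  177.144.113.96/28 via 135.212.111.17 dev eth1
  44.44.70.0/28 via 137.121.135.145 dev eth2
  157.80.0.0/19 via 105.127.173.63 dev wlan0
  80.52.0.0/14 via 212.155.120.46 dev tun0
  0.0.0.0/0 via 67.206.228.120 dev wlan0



Longest prefix match for 80.52.154.2:
  /16 23.19.0.0: no
  /28 177.144.113.96: no
  /28 44.44.70.0: no
  /19 157.80.0.0: no
  /14 80.52.0.0: MATCH
  /0 0.0.0.0: MATCH
Selected: next-hop 212.155.120.46 via tun0 (matched /14)


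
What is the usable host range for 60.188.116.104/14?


Network: 60.188.0.0
Broadcast: 60.191.255.255
First usable = network + 1
Last usable = broadcast - 1
Range: 60.188.0.1 to 60.191.255.254


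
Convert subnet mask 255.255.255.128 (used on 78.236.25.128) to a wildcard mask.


Subnet mask: 255.255.255.128
Wildcard = 255.255.255.255 - subnet mask
255 - 255 = 0
255 - 255 = 0
255 - 255 = 0
255 - 128 = 127
Wildcard: 0.0.0.127


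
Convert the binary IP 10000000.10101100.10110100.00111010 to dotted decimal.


10000000 = 128
10101100 = 172
10110100 = 180
00111010 = 58
IP: 128.172.180.58


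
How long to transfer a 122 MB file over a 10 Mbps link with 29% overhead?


Effective throughput = 10 * (1 - 29/100) = 7.1 Mbps
File size in Mb = 122 * 8 = 976 Mb
Time = 976 / 7.1
Time = 137.4648 seconds


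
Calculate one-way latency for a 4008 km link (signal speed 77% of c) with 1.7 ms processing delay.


Speed = 0.77 * 3e5 km/s = 231000 km/s
Propagation delay = 4008 / 231000 = 0.0174 s = 17.3506 ms
Processing delay = 1.7 ms
Total one-way latency = 19.0506 ms


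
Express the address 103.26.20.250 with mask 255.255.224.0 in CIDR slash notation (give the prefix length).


Binary: 11111111.11111111.11100000.00000000
Count leading 1s
Prefix: /19


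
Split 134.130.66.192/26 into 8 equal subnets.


New prefix = 26 + 3 = 29
Each subnet has 8 addresses
  134.130.66.192/29
  134.130.66.200/29
  134.130.66.208/29
  134.130.66.216/29
  134.130.66.224/29
  134.130.66.232/29
  134.130.66.240/29
  134.130.66.248/29
Subnets: 134.130.66.192/29, 134.130.66.200/29, 134.130.66.208/29, 134.130.66.216/29, 134.130.66.224/29, 134.130.66.232/29, 134.130.66.240/29, 134.130.66.248/29


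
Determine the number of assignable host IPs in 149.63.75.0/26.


Host bits = 32 - 26 = 6
Total addresses = 2^6 = 64
Usable = total - 2 (network and broadcast)
Usable hosts: 62


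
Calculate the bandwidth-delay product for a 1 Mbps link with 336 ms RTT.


BDP = bandwidth * RTT
= 1 Mbps * 336 ms
= 1 * 1e6 * 336 / 1000 bits
= 336000 bits
= 42000 bytes
= 41.0156 KB
BDP = 336000 bits (42000 bytes)


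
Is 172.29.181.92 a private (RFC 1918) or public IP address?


RFC 1918 private ranges:
  10.0.0.0/8 (10.0.0.0 - 10.255.255.255)
  172.16.0.0/12 (172.16.0.0 - 172.31.255.255)
  192.168.0.0/16 (192.168.0.0 - 192.168.255.255)
Private (in 172.16.0.0/12)


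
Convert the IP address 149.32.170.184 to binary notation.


149 = 10010101
32 = 00100000
170 = 10101010
184 = 10111000
Binary: 10010101.00100000.10101010.10111000


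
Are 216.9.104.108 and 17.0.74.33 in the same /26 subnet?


Mask: 255.255.255.192
216.9.104.108 AND mask = 216.9.104.64
17.0.74.33 AND mask = 17.0.74.0
No, different subnets (216.9.104.64 vs 17.0.74.0)


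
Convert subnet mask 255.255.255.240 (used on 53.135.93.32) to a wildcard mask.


Subnet mask: 255.255.255.240
Wildcard = 255.255.255.255 - subnet mask
255 - 255 = 0
255 - 255 = 0
255 - 255 = 0
255 - 240 = 15
Wildcard: 0.0.0.15


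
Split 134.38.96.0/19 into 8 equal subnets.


New prefix = 19 + 3 = 22
Each subnet has 1024 addresses
  134.38.96.0/22
  134.38.100.0/22
  134.38.104.0/22
  134.38.108.0/22
  134.38.112.0/22
  134.38.116.0/22
  134.38.120.0/22
  134.38.124.0/22
Subnets: 134.38.96.0/22, 134.38.100.0/22, 134.38.104.0/22, 134.38.108.0/22, 134.38.112.0/22, 134.38.116.0/22, 134.38.120.0/22, 134.38.124.0/22


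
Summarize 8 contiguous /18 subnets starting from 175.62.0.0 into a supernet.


Original prefix: /18
Number of subnets: 8 = 2^3
New prefix = 18 - 3 = 15
Supernet: 175.62.0.0/15


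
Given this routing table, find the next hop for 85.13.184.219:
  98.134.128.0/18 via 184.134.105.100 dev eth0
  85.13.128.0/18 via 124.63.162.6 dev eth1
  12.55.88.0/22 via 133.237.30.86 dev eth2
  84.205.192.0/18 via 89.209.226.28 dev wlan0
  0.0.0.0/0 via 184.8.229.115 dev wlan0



Longest prefix match for 85.13.184.219:
  /18 98.134.128.0: no
  /18 85.13.128.0: MATCH
  /22 12.55.88.0: no
  /18 84.205.192.0: no
  /0 0.0.0.0: MATCH
Selected: next-hop 124.63.162.6 via eth1 (matched /18)


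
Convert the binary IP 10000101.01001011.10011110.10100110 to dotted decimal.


10000101 = 133
01001011 = 75
10011110 = 158
10100110 = 166
IP: 133.75.158.166


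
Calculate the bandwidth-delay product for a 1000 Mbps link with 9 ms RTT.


BDP = bandwidth * RTT
= 1000 Mbps * 9 ms
= 1000 * 1e6 * 9 / 1000 bits
= 9000000 bits
= 1125000 bytes
= 1098.6328 KB
BDP = 9000000 bits (1125000 bytes)


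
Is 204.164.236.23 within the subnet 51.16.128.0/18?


Subnet network: 51.16.128.0
Test IP AND mask: 204.164.192.0
No, 204.164.236.23 is not in 51.16.128.0/18


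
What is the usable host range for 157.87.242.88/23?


Network: 157.87.242.0
Broadcast: 157.87.243.255
First usable = network + 1
Last usable = broadcast - 1
Range: 157.87.242.1 to 157.87.243.254


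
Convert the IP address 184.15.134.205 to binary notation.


184 = 10111000
15 = 00001111
134 = 10000110
205 = 11001101
Binary: 10111000.00001111.10000110.11001101


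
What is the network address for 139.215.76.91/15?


IP:   10001011.11010111.01001100.01011011
Mask: 11111111.11111110.00000000.00000000
AND operation:
Net:  10001011.11010110.00000000.00000000
Network: 139.214.0.0/15


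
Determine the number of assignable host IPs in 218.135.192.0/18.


Host bits = 32 - 18 = 14
Total addresses = 2^14 = 16384
Usable = total - 2 (network and broadcast)
Usable hosts: 16382


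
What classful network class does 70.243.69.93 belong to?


First octet: 70
Binary: 01000110
0xxxxxxx -> Class A (1-126)
Class A, default mask 255.0.0.0 (/8)


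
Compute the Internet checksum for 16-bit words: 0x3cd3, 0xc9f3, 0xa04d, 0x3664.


Sum all words (with carry folding):
+ 0x3cd3 = 0x3cd3
+ 0xc9f3 = 0x06c7
+ 0xa04d = 0xa714
+ 0x3664 = 0xdd78
One's complement: ~0xdd78
Checksum = 0x2287


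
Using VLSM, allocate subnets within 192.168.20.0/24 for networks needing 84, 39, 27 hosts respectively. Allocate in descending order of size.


84 hosts -> /25 (126 usable): 192.168.20.0/25
39 hosts -> /26 (62 usable): 192.168.20.128/26
27 hosts -> /27 (30 usable): 192.168.20.192/27
Allocation: 192.168.20.0/25 (84 hosts, 126 usable); 192.168.20.128/26 (39 hosts, 62 usable); 192.168.20.192/27 (27 hosts, 30 usable)


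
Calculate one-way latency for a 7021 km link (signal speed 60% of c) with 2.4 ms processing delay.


Speed = 0.6 * 3e5 km/s = 180000 km/s
Propagation delay = 7021 / 180000 = 0.039 s = 39.0056 ms
Processing delay = 2.4 ms
Total one-way latency = 41.4056 ms


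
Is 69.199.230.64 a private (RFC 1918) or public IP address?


RFC 1918 private ranges:
  10.0.0.0/8 (10.0.0.0 - 10.255.255.255)
  172.16.0.0/12 (172.16.0.0 - 172.31.255.255)
  192.168.0.0/16 (192.168.0.0 - 192.168.255.255)
Public (not in any RFC 1918 range)


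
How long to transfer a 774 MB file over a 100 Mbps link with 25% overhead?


Effective throughput = 100 * (1 - 25/100) = 75 Mbps
File size in Mb = 774 * 8 = 6192 Mb
Time = 6192 / 75
Time = 82.56 seconds


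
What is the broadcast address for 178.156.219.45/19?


Network: 178.156.192.0/19
Host bits = 13
Set all host bits to 1:
Broadcast: 178.156.223.255


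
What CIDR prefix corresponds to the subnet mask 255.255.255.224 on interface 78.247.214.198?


Binary: 11111111.11111111.11111111.11100000
Count leading 1s
Prefix: /27


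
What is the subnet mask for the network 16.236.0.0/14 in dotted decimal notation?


/14 means 14 network bits, 18 host bits
Binary: 11111111111111000000000000000000
Mask: 255.252.0.0


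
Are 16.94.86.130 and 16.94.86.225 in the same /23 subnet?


Mask: 255.255.254.0
16.94.86.130 AND mask = 16.94.86.0
16.94.86.225 AND mask = 16.94.86.0
Yes, same subnet (16.94.86.0)


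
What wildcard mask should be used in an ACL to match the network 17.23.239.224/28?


Subnet mask: 255.255.255.240
Wildcard = 255.255.255.255 - subnet mask
255 - 255 = 0
255 - 255 = 0
255 - 255 = 0
255 - 240 = 15
Wildcard: 0.0.0.15


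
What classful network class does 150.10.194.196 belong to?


First octet: 150
Binary: 10010110
10xxxxxx -> Class B (128-191)
Class B, default mask 255.255.0.0 (/16)


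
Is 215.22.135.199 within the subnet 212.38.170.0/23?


Subnet network: 212.38.170.0
Test IP AND mask: 215.22.134.0
No, 215.22.135.199 is not in 212.38.170.0/23


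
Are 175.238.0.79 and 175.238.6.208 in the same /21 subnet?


Mask: 255.255.248.0
175.238.0.79 AND mask = 175.238.0.0
175.238.6.208 AND mask = 175.238.0.0
Yes, same subnet (175.238.0.0)


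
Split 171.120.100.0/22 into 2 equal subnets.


New prefix = 22 + 1 = 23
Each subnet has 512 addresses
  171.120.100.0/23
  171.120.102.0/23
Subnets: 171.120.100.0/23, 171.120.102.0/23


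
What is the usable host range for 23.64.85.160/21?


Network: 23.64.80.0
Broadcast: 23.64.87.255
First usable = network + 1
Last usable = broadcast - 1
Range: 23.64.80.1 to 23.64.87.254


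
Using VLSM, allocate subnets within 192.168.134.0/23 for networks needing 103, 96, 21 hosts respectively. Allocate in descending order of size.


103 hosts -> /25 (126 usable): 192.168.134.0/25
96 hosts -> /25 (126 usable): 192.168.134.128/25
21 hosts -> /27 (30 usable): 192.168.135.0/27
Allocation: 192.168.134.0/25 (103 hosts, 126 usable); 192.168.134.128/25 (96 hosts, 126 usable); 192.168.135.0/27 (21 hosts, 30 usable)


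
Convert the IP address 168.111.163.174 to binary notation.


168 = 10101000
111 = 01101111
163 = 10100011
174 = 10101110
Binary: 10101000.01101111.10100011.10101110


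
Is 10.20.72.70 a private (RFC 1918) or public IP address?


RFC 1918 private ranges:
  10.0.0.0/8 (10.0.0.0 - 10.255.255.255)
  172.16.0.0/12 (172.16.0.0 - 172.31.255.255)
  192.168.0.0/16 (192.168.0.0 - 192.168.255.255)
Private (in 10.0.0.0/8)


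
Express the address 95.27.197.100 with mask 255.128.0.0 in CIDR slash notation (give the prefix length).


Binary: 11111111.10000000.00000000.00000000
Count leading 1s
Prefix: /9


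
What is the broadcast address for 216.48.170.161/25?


Network: 216.48.170.128/25
Host bits = 7
Set all host bits to 1:
Broadcast: 216.48.170.255


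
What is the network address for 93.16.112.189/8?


IP:   01011101.00010000.01110000.10111101
Mask: 11111111.00000000.00000000.00000000
AND operation:
Net:  01011101.00000000.00000000.00000000
Network: 93.0.0.0/8


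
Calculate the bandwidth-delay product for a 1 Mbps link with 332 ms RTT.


BDP = bandwidth * RTT
= 1 Mbps * 332 ms
= 1 * 1e6 * 332 / 1000 bits
= 332000 bits
= 41500 bytes
= 40.5273 KB
BDP = 332000 bits (41500 bytes)


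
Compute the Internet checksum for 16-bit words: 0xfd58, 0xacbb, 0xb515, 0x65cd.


Sum all words (with carry folding):
+ 0xfd58 = 0xfd58
+ 0xacbb = 0xaa14
+ 0xb515 = 0x5f2a
+ 0x65cd = 0xc4f7
One's complement: ~0xc4f7
Checksum = 0x3b08


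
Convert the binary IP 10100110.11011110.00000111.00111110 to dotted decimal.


10100110 = 166
11011110 = 222
00000111 = 7
00111110 = 62
IP: 166.222.7.62


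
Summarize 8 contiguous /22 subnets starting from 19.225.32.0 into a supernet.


Original prefix: /22
Number of subnets: 8 = 2^3
New prefix = 22 - 3 = 19
Supernet: 19.225.32.0/19


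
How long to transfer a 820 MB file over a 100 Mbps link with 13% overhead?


Effective throughput = 100 * (1 - 13/100) = 87 Mbps
File size in Mb = 820 * 8 = 6560 Mb
Time = 6560 / 87
Time = 75.4023 seconds


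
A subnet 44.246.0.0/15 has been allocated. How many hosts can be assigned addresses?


Host bits = 32 - 15 = 17
Total addresses = 2^17 = 131072
Usable = total - 2 (network and broadcast)
Usable hosts: 131070


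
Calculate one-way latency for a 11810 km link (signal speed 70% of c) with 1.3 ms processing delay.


Speed = 0.7 * 3e5 km/s = 210000 km/s
Propagation delay = 11810 / 210000 = 0.0562 s = 56.2381 ms
Processing delay = 1.3 ms
Total one-way latency = 57.5381 ms


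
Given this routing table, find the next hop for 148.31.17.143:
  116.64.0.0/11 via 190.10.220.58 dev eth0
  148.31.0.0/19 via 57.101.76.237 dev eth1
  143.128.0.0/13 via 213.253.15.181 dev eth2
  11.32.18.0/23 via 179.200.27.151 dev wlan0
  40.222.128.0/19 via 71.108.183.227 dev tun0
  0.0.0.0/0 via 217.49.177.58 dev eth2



Longest prefix match for 148.31.17.143:
  /11 116.64.0.0: no
  /19 148.31.0.0: MATCH
  /13 143.128.0.0: no
  /23 11.32.18.0: no
  /19 40.222.128.0: no
  /0 0.0.0.0: MATCH
Selected: next-hop 57.101.76.237 via eth1 (matched /19)


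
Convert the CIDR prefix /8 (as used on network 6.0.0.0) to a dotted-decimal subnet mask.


/8 means 8 network bits, 24 host bits
Binary: 11111111000000000000000000000000
Mask: 255.0.0.0


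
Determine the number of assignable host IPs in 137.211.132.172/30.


Host bits = 32 - 30 = 2
Total addresses = 2^2 = 4
Usable = total - 2 (network and broadcast)
Usable hosts: 2


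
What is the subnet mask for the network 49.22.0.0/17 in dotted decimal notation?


/17 means 17 network bits, 15 host bits
Binary: 11111111111111111000000000000000
Mask: 255.255.128.0


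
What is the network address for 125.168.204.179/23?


IP:   01111101.10101000.11001100.10110011
Mask: 11111111.11111111.11111110.00000000
AND operation:
Net:  01111101.10101000.11001100.00000000
Network: 125.168.204.0/23


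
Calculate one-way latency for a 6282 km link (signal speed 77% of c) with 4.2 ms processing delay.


Speed = 0.77 * 3e5 km/s = 231000 km/s
Propagation delay = 6282 / 231000 = 0.0272 s = 27.1948 ms
Processing delay = 4.2 ms
Total one-way latency = 31.3948 ms


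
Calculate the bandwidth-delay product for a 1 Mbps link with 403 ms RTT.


BDP = bandwidth * RTT
= 1 Mbps * 403 ms
= 1 * 1e6 * 403 / 1000 bits
= 403000 bits
= 50375 bytes
= 49.1943 KB
BDP = 403000 bits (50375 bytes)


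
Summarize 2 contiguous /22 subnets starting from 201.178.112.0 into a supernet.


Original prefix: /22
Number of subnets: 2 = 2^1
New prefix = 22 - 1 = 21
Supernet: 201.178.112.0/21


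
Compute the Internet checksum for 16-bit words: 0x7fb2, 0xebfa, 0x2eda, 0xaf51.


Sum all words (with carry folding):
+ 0x7fb2 = 0x7fb2
+ 0xebfa = 0x6bad
+ 0x2eda = 0x9a87
+ 0xaf51 = 0x49d9
One's complement: ~0x49d9
Checksum = 0xb626


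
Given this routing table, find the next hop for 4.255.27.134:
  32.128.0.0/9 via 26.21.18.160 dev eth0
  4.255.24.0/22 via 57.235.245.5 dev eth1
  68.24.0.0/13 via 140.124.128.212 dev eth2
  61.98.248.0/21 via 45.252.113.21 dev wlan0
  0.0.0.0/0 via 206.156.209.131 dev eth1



Longest prefix match for 4.255.27.134:
  /9 32.128.0.0: no
  /22 4.255.24.0: MATCH
  /13 68.24.0.0: no
  /21 61.98.248.0: no
  /0 0.0.0.0: MATCH
Selected: next-hop 57.235.245.5 via eth1 (matched /22)


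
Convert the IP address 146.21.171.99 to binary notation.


146 = 10010010
21 = 00010101
171 = 10101011
99 = 01100011
Binary: 10010010.00010101.10101011.01100011


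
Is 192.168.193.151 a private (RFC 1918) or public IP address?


RFC 1918 private ranges:
  10.0.0.0/8 (10.0.0.0 - 10.255.255.255)
  172.16.0.0/12 (172.16.0.0 - 172.31.255.255)
  192.168.0.0/16 (192.168.0.0 - 192.168.255.255)
Private (in 192.168.0.0/16)


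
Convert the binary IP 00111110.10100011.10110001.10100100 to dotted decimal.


00111110 = 62
10100011 = 163
10110001 = 177
10100100 = 164
IP: 62.163.177.164


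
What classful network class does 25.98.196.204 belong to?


First octet: 25
Binary: 00011001
0xxxxxxx -> Class A (1-126)
Class A, default mask 255.0.0.0 (/8)


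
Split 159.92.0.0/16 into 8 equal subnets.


New prefix = 16 + 3 = 19
Each subnet has 8192 addresses
  159.92.0.0/19
  159.92.32.0/19
  159.92.64.0/19
  159.92.96.0/19
  159.92.128.0/19
  159.92.160.0/19
  159.92.192.0/19
  159.92.224.0/19
Subnets: 159.92.0.0/19, 159.92.32.0/19, 159.92.64.0/19, 159.92.96.0/19, 159.92.128.0/19, 159.92.160.0/19, 159.92.192.0/19, 159.92.224.0/19


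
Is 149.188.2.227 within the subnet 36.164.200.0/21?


Subnet network: 36.164.200.0
Test IP AND mask: 149.188.0.0
No, 149.188.2.227 is not in 36.164.200.0/21


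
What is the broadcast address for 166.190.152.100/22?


Network: 166.190.152.0/22
Host bits = 10
Set all host bits to 1:
Broadcast: 166.190.155.255


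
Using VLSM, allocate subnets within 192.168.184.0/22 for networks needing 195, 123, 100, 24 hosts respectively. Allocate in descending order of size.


195 hosts -> /24 (254 usable): 192.168.184.0/24
123 hosts -> /25 (126 usable): 192.168.185.0/25
100 hosts -> /25 (126 usable): 192.168.185.128/25
24 hosts -> /27 (30 usable): 192.168.186.0/27
Allocation: 192.168.184.0/24 (195 hosts, 254 usable); 192.168.185.0/25 (123 hosts, 126 usable); 192.168.185.128/25 (100 hosts, 126 usable); 192.168.186.0/27 (24 hosts, 30 usable)


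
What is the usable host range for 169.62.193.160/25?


Network: 169.62.193.128
Broadcast: 169.62.193.255
First usable = network + 1
Last usable = broadcast - 1
Range: 169.62.193.129 to 169.62.193.254


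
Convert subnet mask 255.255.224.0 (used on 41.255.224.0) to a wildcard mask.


Subnet mask: 255.255.224.0
Wildcard = 255.255.255.255 - subnet mask
255 - 255 = 0
255 - 255 = 0
255 - 224 = 31
255 - 0 = 255
Wildcard: 0.0.31.255


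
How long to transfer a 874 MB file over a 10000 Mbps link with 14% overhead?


Effective throughput = 10000 * (1 - 14/100) = 8600 Mbps
File size in Mb = 874 * 8 = 6992 Mb
Time = 6992 / 8600
Time = 0.813 seconds


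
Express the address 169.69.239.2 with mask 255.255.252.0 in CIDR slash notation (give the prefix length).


Binary: 11111111.11111111.11111100.00000000
Count leading 1s
Prefix: /22


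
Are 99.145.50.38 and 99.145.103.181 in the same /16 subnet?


Mask: 255.255.0.0
99.145.50.38 AND mask = 99.145.0.0
99.145.103.181 AND mask = 99.145.0.0
Yes, same subnet (99.145.0.0)


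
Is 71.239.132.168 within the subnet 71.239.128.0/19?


Subnet network: 71.239.128.0
Test IP AND mask: 71.239.128.0
Yes, 71.239.132.168 is in 71.239.128.0/19


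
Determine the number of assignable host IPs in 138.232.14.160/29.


Host bits = 32 - 29 = 3
Total addresses = 2^3 = 8
Usable = total - 2 (network and broadcast)
Usable hosts: 6


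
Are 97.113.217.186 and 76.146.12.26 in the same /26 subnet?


Mask: 255.255.255.192
97.113.217.186 AND mask = 97.113.217.128
76.146.12.26 AND mask = 76.146.12.0
No, different subnets (97.113.217.128 vs 76.146.12.0)


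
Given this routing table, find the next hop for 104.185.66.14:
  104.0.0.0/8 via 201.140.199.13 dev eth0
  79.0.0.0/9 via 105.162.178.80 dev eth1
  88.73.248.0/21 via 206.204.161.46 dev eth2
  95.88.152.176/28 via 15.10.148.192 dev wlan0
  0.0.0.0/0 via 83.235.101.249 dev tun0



Longest prefix match for 104.185.66.14:
  /8 104.0.0.0: MATCH
  /9 79.0.0.0: no
  /21 88.73.248.0: no
  /28 95.88.152.176: no
  /0 0.0.0.0: MATCH
Selected: next-hop 201.140.199.13 via eth0 (matched /8)


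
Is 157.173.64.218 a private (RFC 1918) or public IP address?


RFC 1918 private ranges:
  10.0.0.0/8 (10.0.0.0 - 10.255.255.255)
  172.16.0.0/12 (172.16.0.0 - 172.31.255.255)
  192.168.0.0/16 (192.168.0.0 - 192.168.255.255)
Public (not in any RFC 1918 range)


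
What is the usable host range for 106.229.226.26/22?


Network: 106.229.224.0
Broadcast: 106.229.227.255
First usable = network + 1
Last usable = broadcast - 1
Range: 106.229.224.1 to 106.229.227.254


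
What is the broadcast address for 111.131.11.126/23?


Network: 111.131.10.0/23
Host bits = 9
Set all host bits to 1:
Broadcast: 111.131.11.255


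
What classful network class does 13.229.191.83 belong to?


First octet: 13
Binary: 00001101
0xxxxxxx -> Class A (1-126)
Class A, default mask 255.0.0.0 (/8)


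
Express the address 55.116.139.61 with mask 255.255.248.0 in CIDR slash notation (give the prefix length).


Binary: 11111111.11111111.11111000.00000000
Count leading 1s
Prefix: /21


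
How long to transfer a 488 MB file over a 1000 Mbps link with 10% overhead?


Effective throughput = 1000 * (1 - 10/100) = 900 Mbps
File size in Mb = 488 * 8 = 3904 Mb
Time = 3904 / 900
Time = 4.3378 seconds


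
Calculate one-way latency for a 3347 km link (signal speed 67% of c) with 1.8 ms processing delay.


Speed = 0.67 * 3e5 km/s = 201000 km/s
Propagation delay = 3347 / 201000 = 0.0167 s = 16.6517 ms
Processing delay = 1.8 ms
Total one-way latency = 18.4517 ms


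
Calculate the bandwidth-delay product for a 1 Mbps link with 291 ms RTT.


BDP = bandwidth * RTT
= 1 Mbps * 291 ms
= 1 * 1e6 * 291 / 1000 bits
= 291000 bits
= 36375 bytes
= 35.5225 KB
BDP = 291000 bits (36375 bytes)


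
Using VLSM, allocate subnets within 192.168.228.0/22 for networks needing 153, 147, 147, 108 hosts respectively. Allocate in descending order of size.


153 hosts -> /24 (254 usable): 192.168.228.0/24
147 hosts -> /24 (254 usable): 192.168.229.0/24
147 hosts -> /24 (254 usable): 192.168.230.0/24
108 hosts -> /25 (126 usable): 192.168.231.0/25
Allocation: 192.168.228.0/24 (153 hosts, 254 usable); 192.168.229.0/24 (147 hosts, 254 usable); 192.168.230.0/24 (147 hosts, 254 usable); 192.168.231.0/25 (108 hosts, 126 usable)


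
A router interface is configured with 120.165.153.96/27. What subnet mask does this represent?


/27 means 27 network bits, 5 host bits
Binary: 11111111111111111111111111100000
Mask: 255.255.255.224


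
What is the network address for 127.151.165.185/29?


IP:   01111111.10010111.10100101.10111001
Mask: 11111111.11111111.11111111.11111000
AND operation:
Net:  01111111.10010111.10100101.10111000
Network: 127.151.165.184/29


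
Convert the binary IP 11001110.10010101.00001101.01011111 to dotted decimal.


11001110 = 206
10010101 = 149
00001101 = 13
01011111 = 95
IP: 206.149.13.95


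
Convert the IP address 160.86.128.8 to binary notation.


160 = 10100000
86 = 01010110
128 = 10000000
8 = 00001000
Binary: 10100000.01010110.10000000.00001000


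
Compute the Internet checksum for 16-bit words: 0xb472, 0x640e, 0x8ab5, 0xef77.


Sum all words (with carry folding):
+ 0xb472 = 0xb472
+ 0x640e = 0x1881
+ 0x8ab5 = 0xa336
+ 0xef77 = 0x92ae
One's complement: ~0x92ae
Checksum = 0x6d51


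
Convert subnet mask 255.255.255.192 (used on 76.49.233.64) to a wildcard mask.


Subnet mask: 255.255.255.192
Wildcard = 255.255.255.255 - subnet mask
255 - 255 = 0
255 - 255 = 0
255 - 255 = 0
255 - 192 = 63
Wildcard: 0.0.0.63


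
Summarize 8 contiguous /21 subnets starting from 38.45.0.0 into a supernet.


Original prefix: /21
Number of subnets: 8 = 2^3
New prefix = 21 - 3 = 18
Supernet: 38.45.0.0/18


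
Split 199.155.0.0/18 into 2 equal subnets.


New prefix = 18 + 1 = 19
Each subnet has 8192 addresses
  199.155.0.0/19
  199.155.32.0/19
Subnets: 199.155.0.0/19, 199.155.32.0/19


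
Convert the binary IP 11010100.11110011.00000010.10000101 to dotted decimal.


11010100 = 212
11110011 = 243
00000010 = 2
10000101 = 133
IP: 212.243.2.133


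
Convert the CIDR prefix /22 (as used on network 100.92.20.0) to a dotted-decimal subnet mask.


/22 means 22 network bits, 10 host bits
Binary: 11111111111111111111110000000000
Mask: 255.255.252.0


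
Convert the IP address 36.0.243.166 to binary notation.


36 = 00100100
0 = 00000000
243 = 11110011
166 = 10100110
Binary: 00100100.00000000.11110011.10100110


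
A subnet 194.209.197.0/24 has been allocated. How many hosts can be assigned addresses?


Host bits = 32 - 24 = 8
Total addresses = 2^8 = 256
Usable = total - 2 (network and broadcast)
Usable hosts: 254


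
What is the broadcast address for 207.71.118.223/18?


Network: 207.71.64.0/18
Host bits = 14
Set all host bits to 1:
Broadcast: 207.71.127.255


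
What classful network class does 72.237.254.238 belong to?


First octet: 72
Binary: 01001000
0xxxxxxx -> Class A (1-126)
Class A, default mask 255.0.0.0 (/8)


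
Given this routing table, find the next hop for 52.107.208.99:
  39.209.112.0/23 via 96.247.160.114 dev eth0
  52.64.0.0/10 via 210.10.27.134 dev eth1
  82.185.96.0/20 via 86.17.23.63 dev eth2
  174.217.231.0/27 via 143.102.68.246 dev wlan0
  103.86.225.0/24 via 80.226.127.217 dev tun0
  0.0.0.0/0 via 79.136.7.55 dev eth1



Longest prefix match for 52.107.208.99:
  /23 39.209.112.0: no
  /10 52.64.0.0: MATCH
  /20 82.185.96.0: no
  /27 174.217.231.0: no
  /24 103.86.225.0: no
  /0 0.0.0.0: MATCH
Selected: next-hop 210.10.27.134 via eth1 (matched /10)


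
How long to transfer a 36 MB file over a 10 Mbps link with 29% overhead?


Effective throughput = 10 * (1 - 29/100) = 7.1 Mbps
File size in Mb = 36 * 8 = 288 Mb
Time = 288 / 7.1
Time = 40.5634 seconds


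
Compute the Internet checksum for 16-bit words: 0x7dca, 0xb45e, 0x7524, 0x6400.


Sum all words (with carry folding):
+ 0x7dca = 0x7dca
+ 0xb45e = 0x3229
+ 0x7524 = 0xa74d
+ 0x6400 = 0x0b4e
One's complement: ~0x0b4e
Checksum = 0xf4b1


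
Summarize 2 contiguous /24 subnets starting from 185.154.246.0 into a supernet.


Original prefix: /24
Number of subnets: 2 = 2^1
New prefix = 24 - 1 = 23
Supernet: 185.154.246.0/23


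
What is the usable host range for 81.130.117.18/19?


Network: 81.130.96.0
Broadcast: 81.130.127.255
First usable = network + 1
Last usable = broadcast - 1
Range: 81.130.96.1 to 81.130.127.254


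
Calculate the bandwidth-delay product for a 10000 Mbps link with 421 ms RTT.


BDP = bandwidth * RTT
= 10000 Mbps * 421 ms
= 10000 * 1e6 * 421 / 1000 bits
= 4210000000 bits
= 526250000 bytes
= 513916.0156 KB
BDP = 4210000000 bits (526250000 bytes)


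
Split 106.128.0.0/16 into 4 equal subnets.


New prefix = 16 + 2 = 18
Each subnet has 16384 addresses
  106.128.0.0/18
  106.128.64.0/18
  106.128.128.0/18
  106.128.192.0/18
Subnets: 106.128.0.0/18, 106.128.64.0/18, 106.128.128.0/18, 106.128.192.0/18


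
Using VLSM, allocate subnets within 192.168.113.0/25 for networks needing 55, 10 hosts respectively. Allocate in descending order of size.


55 hosts -> /26 (62 usable): 192.168.113.0/26
10 hosts -> /28 (14 usable): 192.168.113.64/28
Allocation: 192.168.113.0/26 (55 hosts, 62 usable); 192.168.113.64/28 (10 hosts, 14 usable)


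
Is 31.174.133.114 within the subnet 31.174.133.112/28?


Subnet network: 31.174.133.112
Test IP AND mask: 31.174.133.112
Yes, 31.174.133.114 is in 31.174.133.112/28


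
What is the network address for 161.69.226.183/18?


IP:   10100001.01000101.11100010.10110111
Mask: 11111111.11111111.11000000.00000000
AND operation:
Net:  10100001.01000101.11000000.00000000
Network: 161.69.192.0/18


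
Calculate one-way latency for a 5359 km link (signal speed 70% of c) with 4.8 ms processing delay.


Speed = 0.7 * 3e5 km/s = 210000 km/s
Propagation delay = 5359 / 210000 = 0.0255 s = 25.519 ms
Processing delay = 4.8 ms
Total one-way latency = 30.319 ms


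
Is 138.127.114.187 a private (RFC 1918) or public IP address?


RFC 1918 private ranges:
  10.0.0.0/8 (10.0.0.0 - 10.255.255.255)
  172.16.0.0/12 (172.16.0.0 - 172.31.255.255)
  192.168.0.0/16 (192.168.0.0 - 192.168.255.255)
Public (not in any RFC 1918 range)


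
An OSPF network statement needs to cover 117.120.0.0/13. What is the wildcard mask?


Subnet mask: 255.248.0.0
Wildcard = 255.255.255.255 - subnet mask
255 - 255 = 0
255 - 248 = 7
255 - 0 = 255
255 - 0 = 255
Wildcard: 0.7.255.255


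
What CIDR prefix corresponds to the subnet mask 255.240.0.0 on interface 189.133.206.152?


Binary: 11111111.11110000.00000000.00000000
Count leading 1s
Prefix: /12


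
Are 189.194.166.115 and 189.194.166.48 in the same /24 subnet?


Mask: 255.255.255.0
189.194.166.115 AND mask = 189.194.166.0
189.194.166.48 AND mask = 189.194.166.0
Yes, same subnet (189.194.166.0)


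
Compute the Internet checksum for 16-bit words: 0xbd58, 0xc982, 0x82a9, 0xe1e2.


Sum all words (with carry folding):
+ 0xbd58 = 0xbd58
+ 0xc982 = 0x86db
+ 0x82a9 = 0x0985
+ 0xe1e2 = 0xeb67
One's complement: ~0xeb67
Checksum = 0x1498


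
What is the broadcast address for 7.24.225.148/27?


Network: 7.24.225.128/27
Host bits = 5
Set all host bits to 1:
Broadcast: 7.24.225.159


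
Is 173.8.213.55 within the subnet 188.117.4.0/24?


Subnet network: 188.117.4.0
Test IP AND mask: 173.8.213.0
No, 173.8.213.55 is not in 188.117.4.0/24


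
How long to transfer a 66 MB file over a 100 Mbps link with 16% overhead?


Effective throughput = 100 * (1 - 16/100) = 84 Mbps
File size in Mb = 66 * 8 = 528 Mb
Time = 528 / 84
Time = 6.2857 seconds


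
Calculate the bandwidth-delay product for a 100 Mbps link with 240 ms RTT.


BDP = bandwidth * RTT
= 100 Mbps * 240 ms
= 100 * 1e6 * 240 / 1000 bits
= 24000000 bits
= 3000000 bytes
= 2929.6875 KB
BDP = 24000000 bits (3000000 bytes)


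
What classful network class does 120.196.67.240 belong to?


First octet: 120
Binary: 01111000
0xxxxxxx -> Class A (1-126)
Class A, default mask 255.0.0.0 (/8)


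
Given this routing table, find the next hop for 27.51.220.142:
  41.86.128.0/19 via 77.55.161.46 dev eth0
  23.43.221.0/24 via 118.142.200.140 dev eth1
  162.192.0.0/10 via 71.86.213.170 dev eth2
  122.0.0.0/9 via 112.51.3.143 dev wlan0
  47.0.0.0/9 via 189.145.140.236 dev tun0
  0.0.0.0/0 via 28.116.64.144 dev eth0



Longest prefix match for 27.51.220.142:
  /19 41.86.128.0: no
  /24 23.43.221.0: no
  /10 162.192.0.0: no
  /9 122.0.0.0: no
  /9 47.0.0.0: no
  /0 0.0.0.0: MATCH
Selected: next-hop 28.116.64.144 via eth0 (matched /0)


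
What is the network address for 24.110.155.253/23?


IP:   00011000.01101110.10011011.11111101
Mask: 11111111.11111111.11111110.00000000
AND operation:
Net:  00011000.01101110.10011010.00000000
Network: 24.110.154.0/23


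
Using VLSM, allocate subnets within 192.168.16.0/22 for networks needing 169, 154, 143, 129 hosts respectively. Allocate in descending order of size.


169 hosts -> /24 (254 usable): 192.168.16.0/24
154 hosts -> /24 (254 usable): 192.168.17.0/24
143 hosts -> /24 (254 usable): 192.168.18.0/24
129 hosts -> /24 (254 usable): 192.168.19.0/24
Allocation: 192.168.16.0/24 (169 hosts, 254 usable); 192.168.17.0/24 (154 hosts, 254 usable); 192.168.18.0/24 (143 hosts, 254 usable); 192.168.19.0/24 (129 hosts, 254 usable)


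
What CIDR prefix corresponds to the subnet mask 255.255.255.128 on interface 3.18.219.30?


Binary: 11111111.11111111.11111111.10000000
Count leading 1s
Prefix: /25


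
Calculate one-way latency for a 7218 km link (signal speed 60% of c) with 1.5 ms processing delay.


Speed = 0.6 * 3e5 km/s = 180000 km/s
Propagation delay = 7218 / 180000 = 0.0401 s = 40.1 ms
Processing delay = 1.5 ms
Total one-way latency = 41.6 ms


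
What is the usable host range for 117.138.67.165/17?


Network: 117.138.0.0
Broadcast: 117.138.127.255
First usable = network + 1
Last usable = broadcast - 1
Range: 117.138.0.1 to 117.138.127.254


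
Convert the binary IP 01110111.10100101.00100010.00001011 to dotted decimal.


01110111 = 119
10100101 = 165
00100010 = 34
00001011 = 11
IP: 119.165.34.11


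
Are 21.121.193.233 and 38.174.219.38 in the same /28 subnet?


Mask: 255.255.255.240
21.121.193.233 AND mask = 21.121.193.224
38.174.219.38 AND mask = 38.174.219.32
No, different subnets (21.121.193.224 vs 38.174.219.32)


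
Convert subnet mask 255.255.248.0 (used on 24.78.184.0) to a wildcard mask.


Subnet mask: 255.255.248.0
Wildcard = 255.255.255.255 - subnet mask
255 - 255 = 0
255 - 255 = 0
255 - 248 = 7
255 - 0 = 255
Wildcard: 0.0.7.255


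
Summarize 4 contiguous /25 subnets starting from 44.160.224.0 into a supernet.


Original prefix: /25
Number of subnets: 4 = 2^2
New prefix = 25 - 2 = 23
Supernet: 44.160.224.0/23


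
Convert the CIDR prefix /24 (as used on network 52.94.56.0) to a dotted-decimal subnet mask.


/24 means 24 network bits, 8 host bits
Binary: 11111111111111111111111100000000
Mask: 255.255.255.0


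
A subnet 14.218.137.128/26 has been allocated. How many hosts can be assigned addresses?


Host bits = 32 - 26 = 6
Total addresses = 2^6 = 64
Usable = total - 2 (network and broadcast)
Usable hosts: 62


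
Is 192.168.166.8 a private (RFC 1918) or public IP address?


RFC 1918 private ranges:
  10.0.0.0/8 (10.0.0.0 - 10.255.255.255)
  172.16.0.0/12 (172.16.0.0 - 172.31.255.255)
  192.168.0.0/16 (192.168.0.0 - 192.168.255.255)
Private (in 192.168.0.0/16)


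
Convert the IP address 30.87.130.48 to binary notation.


30 = 00011110
87 = 01010111
130 = 10000010
48 = 00110000
Binary: 00011110.01010111.10000010.00110000


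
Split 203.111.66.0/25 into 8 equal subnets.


New prefix = 25 + 3 = 28
Each subnet has 16 addresses
  203.111.66.0/28
  203.111.66.16/28
  203.111.66.32/28
  203.111.66.48/28
  203.111.66.64/28
  203.111.66.80/28
  203.111.66.96/28
  203.111.66.112/28
Subnets: 203.111.66.0/28, 203.111.66.16/28, 203.111.66.32/28, 203.111.66.48/28, 203.111.66.64/28, 203.111.66.80/28, 203.111.66.96/28, 203.111.66.112/28


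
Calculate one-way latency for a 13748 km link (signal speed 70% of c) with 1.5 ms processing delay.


Speed = 0.7 * 3e5 km/s = 210000 km/s
Propagation delay = 13748 / 210000 = 0.0655 s = 65.4667 ms
Processing delay = 1.5 ms
Total one-way latency = 66.9667 ms


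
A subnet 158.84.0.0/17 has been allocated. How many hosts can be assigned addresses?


Host bits = 32 - 17 = 15
Total addresses = 2^15 = 32768
Usable = total - 2 (network and broadcast)
Usable hosts: 32766


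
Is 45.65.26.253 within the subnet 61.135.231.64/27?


Subnet network: 61.135.231.64
Test IP AND mask: 45.65.26.224
No, 45.65.26.253 is not in 61.135.231.64/27


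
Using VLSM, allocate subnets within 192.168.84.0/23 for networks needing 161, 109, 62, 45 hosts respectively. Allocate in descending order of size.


161 hosts -> /24 (254 usable): 192.168.84.0/24
109 hosts -> /25 (126 usable): 192.168.85.0/25
62 hosts -> /26 (62 usable): 192.168.85.128/26
45 hosts -> /26 (62 usable): 192.168.85.192/26
Allocation: 192.168.84.0/24 (161 hosts, 254 usable); 192.168.85.0/25 (109 hosts, 126 usable); 192.168.85.128/26 (62 hosts, 62 usable); 192.168.85.192/26 (45 hosts, 62 usable)


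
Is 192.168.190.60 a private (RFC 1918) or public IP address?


RFC 1918 private ranges:
  10.0.0.0/8 (10.0.0.0 - 10.255.255.255)
  172.16.0.0/12 (172.16.0.0 - 172.31.255.255)
  192.168.0.0/16 (192.168.0.0 - 192.168.255.255)
Private (in 192.168.0.0/16)


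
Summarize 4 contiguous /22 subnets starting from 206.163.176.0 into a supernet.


Original prefix: /22
Number of subnets: 4 = 2^2
New prefix = 22 - 2 = 20
Supernet: 206.163.176.0/20


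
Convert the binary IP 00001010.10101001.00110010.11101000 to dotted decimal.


00001010 = 10
10101001 = 169
00110010 = 50
11101000 = 232
IP: 10.169.50.232


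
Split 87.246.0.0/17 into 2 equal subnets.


New prefix = 17 + 1 = 18
Each subnet has 16384 addresses
  87.246.0.0/18
  87.246.64.0/18
Subnets: 87.246.0.0/18, 87.246.64.0/18


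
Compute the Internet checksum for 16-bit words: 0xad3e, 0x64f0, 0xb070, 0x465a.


Sum all words (with carry folding):
+ 0xad3e = 0xad3e
+ 0x64f0 = 0x122f
+ 0xb070 = 0xc29f
+ 0x465a = 0x08fa
One's complement: ~0x08fa
Checksum = 0xf705


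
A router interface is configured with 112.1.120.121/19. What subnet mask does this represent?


/19 means 19 network bits, 13 host bits
Binary: 11111111111111111110000000000000
Mask: 255.255.224.0


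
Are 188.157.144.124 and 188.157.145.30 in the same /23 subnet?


Mask: 255.255.254.0
188.157.144.124 AND mask = 188.157.144.0
188.157.145.30 AND mask = 188.157.144.0
Yes, same subnet (188.157.144.0)


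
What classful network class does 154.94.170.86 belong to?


First octet: 154
Binary: 10011010
10xxxxxx -> Class B (128-191)
Class B, default mask 255.255.0.0 (/16)


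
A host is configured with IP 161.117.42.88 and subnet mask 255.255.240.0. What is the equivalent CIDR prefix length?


Binary: 11111111.11111111.11110000.00000000
Count leading 1s
Prefix: /20


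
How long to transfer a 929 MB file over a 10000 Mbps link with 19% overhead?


Effective throughput = 10000 * (1 - 19/100) = 8100.0 Mbps
File size in Mb = 929 * 8 = 7432 Mb
Time = 7432 / 8100.0
Time = 0.9175 seconds


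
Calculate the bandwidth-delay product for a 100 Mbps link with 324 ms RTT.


BDP = bandwidth * RTT
= 100 Mbps * 324 ms
= 100 * 1e6 * 324 / 1000 bits
= 32400000 bits
= 4050000 bytes
= 3955.0781 KB
BDP = 32400000 bits (4050000 bytes)


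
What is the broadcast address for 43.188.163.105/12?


Network: 43.176.0.0/12
Host bits = 20
Set all host bits to 1:
Broadcast: 43.191.255.255


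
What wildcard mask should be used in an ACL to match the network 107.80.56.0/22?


Subnet mask: 255.255.252.0
Wildcard = 255.255.255.255 - subnet mask
255 - 255 = 0
255 - 255 = 0
255 - 252 = 3
255 - 0 = 255
Wildcard: 0.0.3.255


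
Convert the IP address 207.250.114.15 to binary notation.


207 = 11001111
250 = 11111010
114 = 01110010
15 = 00001111
Binary: 11001111.11111010.01110010.00001111


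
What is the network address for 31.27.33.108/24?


IP:   00011111.00011011.00100001.01101100
Mask: 11111111.11111111.11111111.00000000
AND operation:
Net:  00011111.00011011.00100001.00000000
Network: 31.27.33.0/24


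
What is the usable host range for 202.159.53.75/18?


Network: 202.159.0.0
Broadcast: 202.159.63.255
First usable = network + 1
Last usable = broadcast - 1
Range: 202.159.0.1 to 202.159.63.254


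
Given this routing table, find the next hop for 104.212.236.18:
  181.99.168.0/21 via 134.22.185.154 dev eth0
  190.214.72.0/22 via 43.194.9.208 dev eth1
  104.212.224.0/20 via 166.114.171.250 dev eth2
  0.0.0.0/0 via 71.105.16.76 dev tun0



Longest prefix match for 104.212.236.18:
  /21 181.99.168.0: no
  /22 190.214.72.0: no
  /20 104.212.224.0: MATCH
  /0 0.0.0.0: MATCH
Selected: next-hop 166.114.171.250 via eth2 (matched /20)
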